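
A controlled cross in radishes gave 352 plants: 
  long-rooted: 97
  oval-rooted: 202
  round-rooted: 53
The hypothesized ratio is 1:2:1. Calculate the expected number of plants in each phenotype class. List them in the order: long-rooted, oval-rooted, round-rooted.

88, 176, 88

The 1:2:1 ratio has 4 parts, so with N = 352 the expected counts are:
  long-rooted: 352 × 1/4 = 88
  oval-rooted: 352 × 2/4 = 176
  round-rooted: 352 × 1/4 = 88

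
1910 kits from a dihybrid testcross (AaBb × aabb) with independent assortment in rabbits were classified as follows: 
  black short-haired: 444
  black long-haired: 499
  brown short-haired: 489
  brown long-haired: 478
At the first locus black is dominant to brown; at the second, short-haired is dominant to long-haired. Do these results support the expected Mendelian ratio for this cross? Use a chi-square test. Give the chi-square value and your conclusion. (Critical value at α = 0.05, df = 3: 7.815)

3.596; consistent

A dihybrid testcross with independent assortment gives a 1:1:1:1 ratio.
Total ratio parts = 4. Expected numbers out of 1910:
  black short-haired: 1910 × 1/4 = 477.5
  black long-haired: 1910 × 1/4 = 477.5
  brown short-haired: 1910 × 1/4 = 477.5
  brown long-haired: 1910 × 1/4 = 477.5
χ² = Σ (O − E)² / E
  black short-haired: (444 − 477.5)² / 477.5 = 2.3503
  black long-haired: (499 − 477.5)² / 477.5 = 0.9681
  brown short-haired: (489 − 477.5)² / 477.5 = 0.2770
  brown long-haired: (478 − 477.5)² / 477.5 = 0.0005
χ² = 2.3503 + 0.9681 + 0.2770 + 0.0005 = 3.5959 ≈ 3.596
Degrees of freedom = 4 − 1 = 3; critical value at α = 0.05 is 7.815.
Since 3.596 < 7.815, we fail to reject the null hypothesis — the data are consistent with the 1:1:1:1 ratio.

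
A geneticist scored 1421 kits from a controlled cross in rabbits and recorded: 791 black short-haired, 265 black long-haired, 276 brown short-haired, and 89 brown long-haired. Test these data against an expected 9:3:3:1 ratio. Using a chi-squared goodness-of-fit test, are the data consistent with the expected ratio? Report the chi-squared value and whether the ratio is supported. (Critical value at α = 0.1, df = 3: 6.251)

The 9:3:3:1 ratio has 16 parts, so with N = 1421 the expected counts are:
  black short-haired: 1421 × 9/16 = 799.3125
  black long-haired: 1421 × 3/16 = 266.4375
  brown short-haired: 1421 × 3/16 = 266.4375
  brown long-haired: 1421 × 1/16 = 88.8125
χ² = Σ (O − E)² / E
  black short-haired: (791 − 799.3125)² / 799.3125 = 0.0864
  black long-haired: (265 − 266.4375)² / 266.4375 = 0.0078
  brown short-haired: (276 − 266.4375)² / 266.4375 = 0.3432
  brown long-haired: (89 − 88.8125)² / 88.8125 = 0.0004
χ² = 0.0864 + 0.0078 + 0.3432 + 0.0004 = 0.4378 ≈ 0.438
Degrees of freedom = 4 − 1 = 3; critical value at α = 0.1 is 6.251.
Since 0.438 < 6.251, we fail to reject the null hypothesis — the data are consistent with the 9:3:3:1 ratio.

0.438; consistent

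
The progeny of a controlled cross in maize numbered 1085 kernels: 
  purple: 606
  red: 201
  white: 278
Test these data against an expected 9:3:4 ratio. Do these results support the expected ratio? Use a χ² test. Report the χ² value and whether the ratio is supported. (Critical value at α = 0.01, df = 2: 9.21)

0.228; consistent

Expected counts for N = 1085 under a 9:3:4 ratio (total parts = 16):
  purple: 1085 × 9/16 = 610.3125
  red: 1085 × 3/16 = 203.4375
  white: 1085 × 4/16 = 271.25
χ² = Σ (O − E)² / E
  purple: (606 − 610.3125)² / 610.3125 = 0.0305
  red: (201 − 203.4375)² / 203.4375 = 0.0292
  white: (278 − 271.25)² / 271.25 = 0.1680
χ² = 0.0305 + 0.0292 + 0.1680 = 0.2277 ≈ 0.228
Degrees of freedom = 3 − 1 = 2; critical value at α = 0.01 is 9.21.
Since 0.228 < 9.21, we fail to reject the null hypothesis — the data are consistent with the 9:3:4 ratio.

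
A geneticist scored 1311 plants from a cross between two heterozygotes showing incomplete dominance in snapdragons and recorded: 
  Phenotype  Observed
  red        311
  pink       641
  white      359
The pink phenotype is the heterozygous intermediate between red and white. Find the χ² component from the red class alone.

With incomplete dominance, a heterozygote × heterozygote cross gives a 1:2:1 phenotypic ratio.
Expected counts for N = 1311 under a 1:2:1 ratio (total parts = 4):
  red: 1311 × 1/4 = 327.75
  pink: 1311 × 2/4 = 655.5
  white: 1311 × 1/4 = 327.75
Contribution of red: (311 − 327.75)² / 327.75 = 0.8560

0.856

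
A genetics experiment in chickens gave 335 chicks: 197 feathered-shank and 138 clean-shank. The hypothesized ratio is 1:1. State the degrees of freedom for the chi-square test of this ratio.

1

A goodness-of-fit test with 2 phenotype classes has df = 2 − 1 = 1.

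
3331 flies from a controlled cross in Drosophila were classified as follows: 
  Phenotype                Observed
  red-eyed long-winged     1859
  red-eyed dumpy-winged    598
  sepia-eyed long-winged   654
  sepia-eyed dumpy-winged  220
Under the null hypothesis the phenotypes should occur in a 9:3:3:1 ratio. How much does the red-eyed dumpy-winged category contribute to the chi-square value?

Expected counts for N = 3331 under a 9:3:3:1 ratio (total parts = 16):
  red-eyed long-winged: 3331 × 9/16 = 1873.6875
  red-eyed dumpy-winged: 3331 × 3/16 = 624.5625
  sepia-eyed long-winged: 3331 × 3/16 = 624.5625
  sepia-eyed dumpy-winged: 3331 × 1/16 = 208.1875
Contribution of red-eyed dumpy-winged: (598 − 624.5625)² / 624.5625 = 1.1297

1.130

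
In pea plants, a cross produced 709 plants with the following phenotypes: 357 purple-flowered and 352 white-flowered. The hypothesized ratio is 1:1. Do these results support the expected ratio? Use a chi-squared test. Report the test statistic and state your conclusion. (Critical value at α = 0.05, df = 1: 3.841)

Total ratio parts = 2. Expected numbers out of 709:
  purple-flowered: 709 × 1/2 = 354.5
  white-flowered: 709 × 1/2 = 354.5
χ² = Σ (O − E)² / E
  purple-flowered: (357 − 354.5)² / 354.5 = 0.0176
  white-flowered: (352 − 354.5)² / 354.5 = 0.0176
χ² = 0.0176 + 0.0176 = 0.0352 ≈ 0.035
Degrees of freedom = 2 − 1 = 1; critical value at α = 0.05 is 3.841.
Since 0.035 < 3.841, we fail to reject the null hypothesis — the data are consistent with the 1:1 ratio.

0.035; consistent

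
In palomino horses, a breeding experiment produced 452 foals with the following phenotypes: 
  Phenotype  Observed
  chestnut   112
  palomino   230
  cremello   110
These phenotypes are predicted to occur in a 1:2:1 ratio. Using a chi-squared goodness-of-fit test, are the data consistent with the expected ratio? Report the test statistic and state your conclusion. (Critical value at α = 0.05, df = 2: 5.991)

0.159; consistent

Expected counts for N = 452 under a 1:2:1 ratio (total parts = 4):
  chestnut: 452 × 1/4 = 113
  palomino: 452 × 2/4 = 226
  cremello: 452 × 1/4 = 113
χ² = Σ (O − E)² / E
  chestnut: (112 − 113)² / 113 = 0.0088
  palomino: (230 − 226)² / 226 = 0.0708
  cremello: (110 − 113)² / 113 = 0.0796
χ² = 0.0088 + 0.0708 + 0.0796 = 0.1592 ≈ 0.159
Degrees of freedom = 3 − 1 = 2; critical value at α = 0.05 is 5.991.
Since 0.159 < 5.991, we fail to reject the null hypothesis — the data are consistent with the 1:2:1 ratio.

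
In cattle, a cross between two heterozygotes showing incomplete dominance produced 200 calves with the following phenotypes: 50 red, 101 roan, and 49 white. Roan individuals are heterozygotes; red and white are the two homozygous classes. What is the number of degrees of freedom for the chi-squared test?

With incomplete dominance, a heterozygote × heterozygote cross gives a 1:2:1 phenotypic ratio.
A goodness-of-fit test with 3 phenotype classes has df = 3 − 1 = 2.

2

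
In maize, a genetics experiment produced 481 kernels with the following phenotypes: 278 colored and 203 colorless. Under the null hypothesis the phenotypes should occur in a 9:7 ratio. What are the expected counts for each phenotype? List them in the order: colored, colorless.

Under the 9:7 hypothesis (Σ ratio = 16, N = 481):
  colored: 481 × 9/16 = 270.5625
  colorless: 481 × 7/16 = 210.4375

270.5625, 210.4375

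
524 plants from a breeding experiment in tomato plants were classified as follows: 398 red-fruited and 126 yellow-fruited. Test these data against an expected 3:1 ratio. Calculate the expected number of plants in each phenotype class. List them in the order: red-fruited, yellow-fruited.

393, 131

The 3:1 ratio has 4 parts, so with N = 524 the expected counts are:
  red-fruited: 524 × 3/4 = 393
  yellow-fruited: 524 × 1/4 = 131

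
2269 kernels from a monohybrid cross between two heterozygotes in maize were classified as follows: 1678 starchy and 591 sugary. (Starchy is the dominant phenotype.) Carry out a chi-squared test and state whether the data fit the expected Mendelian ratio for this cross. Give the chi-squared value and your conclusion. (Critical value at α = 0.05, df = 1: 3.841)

For a monohybrid cross between heterozygotes with complete dominance, the expected phenotypic ratio is 3:1.
Expected counts for N = 2269 under a 3:1 ratio (total parts = 4):
  starchy: 2269 × 3/4 = 1701.75
  sugary: 2269 × 1/4 = 567.25
χ² = Σ (O − E)² / E
  starchy: (1678 − 1701.75)² / 1701.75 = 0.3315
  sugary: (591 − 567.25)² / 567.25 = 0.9944
χ² = 0.3315 + 0.9944 = 1.3259 ≈ 1.326
Degrees of freedom = 2 − 1 = 1; critical value at α = 0.05 is 3.841.
Since 1.326 < 3.841, we fail to reject the null hypothesis — the data are consistent with the 3:1 ratio.

1.326; consistent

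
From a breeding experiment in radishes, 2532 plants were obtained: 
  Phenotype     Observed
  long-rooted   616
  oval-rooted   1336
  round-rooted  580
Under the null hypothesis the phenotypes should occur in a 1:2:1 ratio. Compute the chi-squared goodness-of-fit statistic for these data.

8.765

The 1:2:1 ratio has 4 parts, so with N = 2532 the expected counts are:
  long-rooted: 2532 × 1/4 = 633
  oval-rooted: 2532 × 2/4 = 1266
  round-rooted: 2532 × 1/4 = 633
χ² = Σ (O − E)² / E
  long-rooted: (616 − 633)² / 633 = 0.4566
  oval-rooted: (1336 − 1266)² / 1266 = 3.8705
  round-rooted: (580 − 633)² / 633 = 4.4376
χ² = 0.4566 + 3.8705 + 4.4376 = 8.7647 ≈ 8.765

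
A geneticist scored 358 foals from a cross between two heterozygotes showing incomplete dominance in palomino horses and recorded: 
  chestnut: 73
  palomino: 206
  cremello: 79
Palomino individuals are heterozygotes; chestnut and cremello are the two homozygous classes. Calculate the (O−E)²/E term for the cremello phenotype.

With incomplete dominance, a heterozygote × heterozygote cross gives a 1:2:1 phenotypic ratio.
The 1:2:1 ratio has 4 parts, so with N = 358 the expected counts are:
  chestnut: 358 × 1/4 = 89.5
  palomino: 358 × 2/4 = 179
  cremello: 358 × 1/4 = 89.5
Contribution of cremello: (79 − 89.5)² / 89.5 = 1.2318

1.232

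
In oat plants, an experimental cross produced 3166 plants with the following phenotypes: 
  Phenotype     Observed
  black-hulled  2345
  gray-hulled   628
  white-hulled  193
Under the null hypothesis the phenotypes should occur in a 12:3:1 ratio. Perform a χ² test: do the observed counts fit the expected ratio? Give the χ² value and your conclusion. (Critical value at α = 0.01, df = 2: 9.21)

2.477; consistent

Under the 12:3:1 hypothesis (Σ ratio = 16, N = 3166):
  black-hulled: 3166 × 12/16 = 2374.5
  gray-hulled: 3166 × 3/16 = 593.625
  white-hulled: 3166 × 1/16 = 197.875
χ² = Σ (O − E)² / E
  black-hulled: (2345 − 2374.5)² / 2374.5 = 0.3665
  gray-hulled: (628 − 593.625)² / 593.625 = 1.9906
  white-hulled: (193 − 197.875)² / 197.875 = 0.1201
χ² = 0.3665 + 1.9906 + 0.1201 = 2.4772 ≈ 2.477
Degrees of freedom = 3 − 1 = 2; critical value at α = 0.01 is 9.21.
Since 2.477 < 9.21, we fail to reject the null hypothesis — the data are consistent with the 12:3:1 ratio.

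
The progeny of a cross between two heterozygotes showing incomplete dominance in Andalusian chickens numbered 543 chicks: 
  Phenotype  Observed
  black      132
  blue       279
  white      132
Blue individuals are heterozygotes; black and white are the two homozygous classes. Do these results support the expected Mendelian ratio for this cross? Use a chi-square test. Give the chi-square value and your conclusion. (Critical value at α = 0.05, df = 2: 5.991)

With incomplete dominance, a heterozygote × heterozygote cross gives a 1:2:1 phenotypic ratio.
Under the 1:2:1 hypothesis (Σ ratio = 4, N = 543):
  black: 543 × 1/4 = 135.75
  blue: 543 × 2/4 = 271.5
  white: 543 × 1/4 = 135.75
χ² = Σ (O − E)² / E
  black: (132 − 135.75)² / 135.75 = 0.1036
  blue: (279 − 271.5)² / 271.5 = 0.2072
  white: (132 − 135.75)² / 135.75 = 0.1036
χ² = 0.1036 + 0.2072 + 0.1036 = 0.4144 ≈ 0.414
Degrees of freedom = 3 − 1 = 2; critical value at α = 0.05 is 5.991.
Since 0.414 < 5.991, we fail to reject the null hypothesis — the data are consistent with the 1:2:1 ratio.

0.414; consistent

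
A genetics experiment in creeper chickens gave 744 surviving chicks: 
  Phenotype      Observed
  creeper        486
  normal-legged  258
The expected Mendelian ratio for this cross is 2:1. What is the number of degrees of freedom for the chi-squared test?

1

A goodness-of-fit test with 2 phenotype classes has df = 2 − 1 = 1.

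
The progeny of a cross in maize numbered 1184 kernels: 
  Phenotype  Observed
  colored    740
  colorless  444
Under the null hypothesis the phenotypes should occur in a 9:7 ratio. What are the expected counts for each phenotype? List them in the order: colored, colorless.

666, 518

The 9:7 ratio has 16 parts, so with N = 1184 the expected counts are:
  colored: 1184 × 9/16 = 666
  colorless: 1184 × 7/16 = 518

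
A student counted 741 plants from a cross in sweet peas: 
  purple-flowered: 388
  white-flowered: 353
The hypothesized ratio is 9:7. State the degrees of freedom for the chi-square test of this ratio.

1

A goodness-of-fit test with 2 phenotype classes has df = 2 − 1 = 1.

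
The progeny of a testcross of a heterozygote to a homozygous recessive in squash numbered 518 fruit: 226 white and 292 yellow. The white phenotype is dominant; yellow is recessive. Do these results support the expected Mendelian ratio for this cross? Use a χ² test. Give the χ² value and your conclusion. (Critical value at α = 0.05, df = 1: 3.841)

A testcross of a heterozygote (Aa × aa) gives a 1:1 phenotypic ratio.
Total ratio parts = 2. Expected numbers out of 518:
  white: 518 × 1/2 = 259
  yellow: 518 × 1/2 = 259
χ² = Σ (O − E)² / E
  white: (226 − 259)² / 259 = 4.2046
  yellow: (292 − 259)² / 259 = 4.2046
χ² = 4.2046 + 4.2046 = 8.4092 ≈ 8.409
Degrees of freedom = 2 − 1 = 1; critical value at α = 0.05 is 3.841.
Since 8.409 > 3.841, we reject the null hypothesis — the data do not fit the 1:1 ratio.

8.409; not consistent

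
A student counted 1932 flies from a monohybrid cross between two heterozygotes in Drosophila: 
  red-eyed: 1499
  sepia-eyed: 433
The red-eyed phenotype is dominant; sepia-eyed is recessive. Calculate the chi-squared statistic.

For a monohybrid cross between heterozygotes with complete dominance, the expected phenotypic ratio is 3:1.
Expected counts for N = 1932 under a 3:1 ratio (total parts = 4):
  red-eyed: 1932 × 3/4 = 1449
  sepia-eyed: 1932 × 1/4 = 483
χ² = Σ (O − E)² / E
  red-eyed: (1499 − 1449)² / 1449 = 1.7253
  sepia-eyed: (433 − 483)² / 483 = 5.1760
χ² = 1.7253 + 5.1760 = 6.9013 ≈ 6.901

6.901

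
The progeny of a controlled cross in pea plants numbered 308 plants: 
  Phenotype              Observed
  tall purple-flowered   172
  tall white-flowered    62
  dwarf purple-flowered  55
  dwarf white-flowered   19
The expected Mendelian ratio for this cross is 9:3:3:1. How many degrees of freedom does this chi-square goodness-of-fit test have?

3

A goodness-of-fit test with 4 phenotype classes has df = 4 − 1 = 3.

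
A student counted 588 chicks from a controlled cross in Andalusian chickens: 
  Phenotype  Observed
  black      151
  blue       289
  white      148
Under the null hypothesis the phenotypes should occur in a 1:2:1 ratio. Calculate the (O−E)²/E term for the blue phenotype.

Expected counts for N = 588 under a 1:2:1 ratio (total parts = 4):
  black: 588 × 1/4 = 147
  blue: 588 × 2/4 = 294
  white: 588 × 1/4 = 147
Contribution of blue: (289 − 294)² / 294 = 0.0850

0.085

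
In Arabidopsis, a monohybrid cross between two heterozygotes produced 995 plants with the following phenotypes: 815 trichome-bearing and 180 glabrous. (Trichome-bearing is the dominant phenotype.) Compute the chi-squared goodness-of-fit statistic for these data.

25.335

For a monohybrid cross between heterozygotes with complete dominance, the expected phenotypic ratio is 3:1.
Expected counts for N = 995 under a 3:1 ratio (total parts = 4):
  trichome-bearing: 995 × 3/4 = 746.25
  glabrous: 995 × 1/4 = 248.75
χ² = Σ (O − E)² / E
  trichome-bearing: (815 − 746.25)² / 746.25 = 6.3338
  glabrous: (180 − 248.75)² / 248.75 = 19.0013
χ² = 6.3338 + 19.0013 = 25.3351 ≈ 25.335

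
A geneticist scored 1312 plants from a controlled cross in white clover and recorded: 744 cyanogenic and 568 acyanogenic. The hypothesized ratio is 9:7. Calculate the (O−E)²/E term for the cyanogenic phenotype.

0.049

Expected counts for N = 1312 under a 9:7 ratio (total parts = 16):
  cyanogenic: 1312 × 9/16 = 738
  acyanogenic: 1312 × 7/16 = 574
Contribution of cyanogenic: (744 − 738)² / 738 = 0.0488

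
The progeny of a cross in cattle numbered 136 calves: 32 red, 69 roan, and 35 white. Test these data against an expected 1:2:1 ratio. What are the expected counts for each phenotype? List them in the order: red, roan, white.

34, 68, 34

Total ratio parts = 4. Expected numbers out of 136:
  red: 136 × 1/4 = 34
  roan: 136 × 2/4 = 68
  white: 136 × 1/4 = 34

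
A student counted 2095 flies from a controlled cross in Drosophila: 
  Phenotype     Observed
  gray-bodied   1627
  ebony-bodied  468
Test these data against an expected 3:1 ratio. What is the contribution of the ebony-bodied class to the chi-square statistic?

Under the 3:1 hypothesis (Σ ratio = 4, N = 2095):
  gray-bodied: 2095 × 3/4 = 1571.25
  ebony-bodied: 2095 × 1/4 = 523.75
Contribution of ebony-bodied: (468 − 523.75)² / 523.75 = 5.9342

5.934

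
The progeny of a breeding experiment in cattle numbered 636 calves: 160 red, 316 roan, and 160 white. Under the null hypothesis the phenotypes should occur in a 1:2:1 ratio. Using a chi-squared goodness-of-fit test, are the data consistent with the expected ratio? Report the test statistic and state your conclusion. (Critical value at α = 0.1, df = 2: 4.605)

Expected counts for N = 636 under a 1:2:1 ratio (total parts = 4):
  red: 636 × 1/4 = 159
  roan: 636 × 2/4 = 318
  white: 636 × 1/4 = 159
χ² = Σ (O − E)² / E
  red: (160 − 159)² / 159 = 0.0063
  roan: (316 − 318)² / 318 = 0.0126
  white: (160 − 159)² / 159 = 0.0063
χ² = 0.0063 + 0.0126 + 0.0063 = 0.0252 ≈ 0.025
Degrees of freedom = 3 − 1 = 2; critical value at α = 0.1 is 4.605.
Since 0.025 < 4.605, we fail to reject the null hypothesis — the data are consistent with the 1:2:1 ratio.

0.025; consistent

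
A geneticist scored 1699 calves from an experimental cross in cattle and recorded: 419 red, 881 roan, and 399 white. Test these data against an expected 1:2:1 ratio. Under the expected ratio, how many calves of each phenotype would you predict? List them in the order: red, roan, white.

Under the 1:2:1 hypothesis (Σ ratio = 4, N = 1699):
  red: 1699 × 1/4 = 424.75
  roan: 1699 × 2/4 = 849.5
  white: 1699 × 1/4 = 424.75

424.75, 849.5, 424.75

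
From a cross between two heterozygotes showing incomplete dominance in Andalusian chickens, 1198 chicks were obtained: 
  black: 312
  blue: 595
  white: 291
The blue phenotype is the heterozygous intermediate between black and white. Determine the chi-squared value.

With incomplete dominance, a heterozygote × heterozygote cross gives a 1:2:1 phenotypic ratio.
Under the 1:2:1 hypothesis (Σ ratio = 4, N = 1198):
  black: 1198 × 1/4 = 299.5
  blue: 1198 × 2/4 = 599
  white: 1198 × 1/4 = 299.5
χ² = Σ (O − E)² / E
  black: (312 − 299.5)² / 299.5 = 0.5217
  blue: (595 − 599)² / 599 = 0.0267
  white: (291 − 299.5)² / 299.5 = 0.2412
χ² = 0.5217 + 0.0267 + 0.2412 = 0.7896 ≈ 0.790

0.790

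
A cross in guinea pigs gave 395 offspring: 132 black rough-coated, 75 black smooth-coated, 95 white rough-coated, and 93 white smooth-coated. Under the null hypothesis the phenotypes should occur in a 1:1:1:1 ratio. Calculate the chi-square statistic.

Under the 1:1:1:1 hypothesis (Σ ratio = 4, N = 395):
  black rough-coated: 395 × 1/4 = 98.75
  black smooth-coated: 395 × 1/4 = 98.75
  white rough-coated: 395 × 1/4 = 98.75
  white smooth-coated: 395 × 1/4 = 98.75
χ² = Σ (O − E)² / E
  black rough-coated: (132 − 98.75)² / 98.75 = 11.1956
  black smooth-coated: (75 − 98.75)² / 98.75 = 5.7120
  white rough-coated: (95 − 98.75)² / 98.75 = 0.1424
  white smooth-coated: (93 − 98.75)² / 98.75 = 0.3348
χ² = 11.1956 + 5.7120 + 0.1424 + 0.3348 = 17.3848 ≈ 17.385

17.385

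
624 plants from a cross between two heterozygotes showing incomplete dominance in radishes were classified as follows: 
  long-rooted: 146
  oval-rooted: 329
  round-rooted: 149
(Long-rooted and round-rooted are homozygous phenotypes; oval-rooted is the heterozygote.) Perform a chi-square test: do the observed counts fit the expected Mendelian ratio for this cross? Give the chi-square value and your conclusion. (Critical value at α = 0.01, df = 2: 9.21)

With incomplete dominance, a heterozygote × heterozygote cross gives a 1:2:1 phenotypic ratio.
Total ratio parts = 4. Expected numbers out of 624:
  long-rooted: 624 × 1/4 = 156
  oval-rooted: 624 × 2/4 = 312
  round-rooted: 624 × 1/4 = 156
χ² = Σ (O − E)² / E
  long-rooted: (146 − 156)² / 156 = 0.6410
  oval-rooted: (329 − 312)² / 312 = 0.9263
  round-rooted: (149 − 156)² / 156 = 0.3141
χ² = 0.6410 + 0.9263 + 0.3141 = 1.8814 ≈ 1.881
Degrees of freedom = 3 − 1 = 2; critical value at α = 0.01 is 9.21.
Since 1.881 < 9.21, we fail to reject the null hypothesis — the data are consistent with the 1:2:1 ratio.

1.881; consistent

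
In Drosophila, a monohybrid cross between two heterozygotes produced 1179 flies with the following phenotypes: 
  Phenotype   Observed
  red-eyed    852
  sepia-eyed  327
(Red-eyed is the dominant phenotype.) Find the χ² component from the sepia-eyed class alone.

For a monohybrid cross between heterozygotes with complete dominance, the expected phenotypic ratio is 3:1.
Expected counts for N = 1179 under a 3:1 ratio (total parts = 4):
  red-eyed: 1179 × 3/4 = 884.25
  sepia-eyed: 1179 × 1/4 = 294.75
Contribution of sepia-eyed: (327 − 294.75)² / 294.75 = 3.5286

3.529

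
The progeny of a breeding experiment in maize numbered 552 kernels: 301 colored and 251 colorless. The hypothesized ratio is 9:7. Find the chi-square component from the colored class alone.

Under the 9:7 hypothesis (Σ ratio = 16, N = 552):
  colored: 552 × 9/16 = 310.5
  colorless: 552 × 7/16 = 241.5
Contribution of colored: (301 − 310.5)² / 310.5 = 0.2907

0.291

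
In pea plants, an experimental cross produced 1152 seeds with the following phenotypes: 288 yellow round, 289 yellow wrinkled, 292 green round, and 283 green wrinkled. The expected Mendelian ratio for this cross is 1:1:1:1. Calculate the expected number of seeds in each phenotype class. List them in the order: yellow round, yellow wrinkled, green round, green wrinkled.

Total ratio parts = 4. Expected numbers out of 1152:
  yellow round: 1152 × 1/4 = 288
  yellow wrinkled: 1152 × 1/4 = 288
  green round: 1152 × 1/4 = 288
  green wrinkled: 1152 × 1/4 = 288

288, 288, 288, 288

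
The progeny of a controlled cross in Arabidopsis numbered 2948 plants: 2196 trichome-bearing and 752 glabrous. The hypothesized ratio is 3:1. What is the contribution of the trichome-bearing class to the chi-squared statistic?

0.102

Total ratio parts = 4. Expected numbers out of 2948:
  trichome-bearing: 2948 × 3/4 = 2211
  glabrous: 2948 × 1/4 = 737
Contribution of trichome-bearing: (2196 − 2211)² / 2211 = 0.1018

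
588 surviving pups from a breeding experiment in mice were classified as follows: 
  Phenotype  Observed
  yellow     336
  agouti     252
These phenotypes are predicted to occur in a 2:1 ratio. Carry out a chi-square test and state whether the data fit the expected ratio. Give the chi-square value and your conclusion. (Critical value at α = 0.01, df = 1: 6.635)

Expected counts for N = 588 under a 2:1 ratio (total parts = 3):
  yellow: 588 × 2/3 = 392
  agouti: 588 × 1/3 = 196
χ² = Σ (O − E)² / E
  yellow: (336 − 392)² / 392 = 8.0000
  agouti: (252 − 196)² / 196 = 16.0000
χ² = 8.0000 + 16.0000 = 24.000
Degrees of freedom = 2 − 1 = 1; critical value at α = 0.01 is 6.635.
Since 24.000 > 6.635, we reject the null hypothesis — the data do not fit the 2:1 ratio.

24.000; not consistent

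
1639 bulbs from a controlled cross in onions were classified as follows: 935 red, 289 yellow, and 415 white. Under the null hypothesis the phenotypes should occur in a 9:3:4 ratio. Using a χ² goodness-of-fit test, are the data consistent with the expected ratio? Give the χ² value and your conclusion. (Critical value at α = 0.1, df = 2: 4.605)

1.344; consistent

Total ratio parts = 16. Expected numbers out of 1639:
  red: 1639 × 9/16 = 921.9375
  yellow: 1639 × 3/16 = 307.3125
  white: 1639 × 4/16 = 409.75
χ² = Σ (O − E)² / E
  red: (935 − 921.9375)² / 921.9375 = 0.1851
  yellow: (289 − 307.3125)² / 307.3125 = 1.0912
  white: (415 − 409.75)² / 409.75 = 0.0673
χ² = 0.1851 + 1.0912 + 0.0673 = 1.3436 ≈ 1.344
Degrees of freedom = 3 − 1 = 2; critical value at α = 0.1 is 4.605.
Since 1.344 < 4.605, we fail to reject the null hypothesis — the data are consistent with the 9:3:4 ratio.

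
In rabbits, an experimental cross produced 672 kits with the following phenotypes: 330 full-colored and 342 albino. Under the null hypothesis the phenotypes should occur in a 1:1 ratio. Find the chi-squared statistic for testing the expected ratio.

0.214

Under the 1:1 hypothesis (Σ ratio = 2, N = 672):
  full-colored: 672 × 1/2 = 336
  albino: 672 × 1/2 = 336
χ² = Σ (O − E)² / E
  full-colored: (330 − 336)² / 336 = 0.1071
  albino: (342 − 336)² / 336 = 0.1071
χ² = 0.1071 + 0.1071 = 0.2142 ≈ 0.214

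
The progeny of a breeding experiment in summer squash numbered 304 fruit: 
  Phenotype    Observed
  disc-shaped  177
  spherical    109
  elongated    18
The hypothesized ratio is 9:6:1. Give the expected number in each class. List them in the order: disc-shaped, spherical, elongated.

171, 114, 19

Expected counts for N = 304 under a 9:6:1 ratio (total parts = 16):
  disc-shaped: 304 × 9/16 = 171
  spherical: 304 × 6/16 = 114
  elongated: 304 × 1/16 = 19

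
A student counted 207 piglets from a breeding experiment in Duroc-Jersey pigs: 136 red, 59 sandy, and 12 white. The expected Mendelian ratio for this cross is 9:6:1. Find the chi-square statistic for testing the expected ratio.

Total ratio parts = 16. Expected numbers out of 207:
  red: 207 × 9/16 = 116.4375
  sandy: 207 × 6/16 = 77.625
  white: 207 × 1/16 = 12.9375
χ² = Σ (O − E)² / E
  red: (136 − 116.4375)² / 116.4375 = 3.2867
  sandy: (59 − 77.625)² / 77.625 = 4.4688
  white: (12 − 12.9375)² / 12.9375 = 0.0679
χ² = 3.2867 + 4.4688 + 0.0679 = 7.8234 ≈ 7.823

7.823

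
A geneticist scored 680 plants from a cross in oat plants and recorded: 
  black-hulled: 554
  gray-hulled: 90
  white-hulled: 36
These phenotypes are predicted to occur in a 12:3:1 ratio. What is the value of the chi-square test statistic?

15.820

The 12:3:1 ratio has 16 parts, so with N = 680 the expected counts are:
  black-hulled: 680 × 12/16 = 510
  gray-hulled: 680 × 3/16 = 127.5
  white-hulled: 680 × 1/16 = 42.5
χ² = Σ (O − E)² / E
  black-hulled: (554 − 510)² / 510 = 3.7961
  gray-hulled: (90 − 127.5)² / 127.5 = 11.0294
  white-hulled: (36 − 42.5)² / 42.5 = 0.9941
χ² = 3.7961 + 11.0294 + 0.9941 = 15.8196 ≈ 15.820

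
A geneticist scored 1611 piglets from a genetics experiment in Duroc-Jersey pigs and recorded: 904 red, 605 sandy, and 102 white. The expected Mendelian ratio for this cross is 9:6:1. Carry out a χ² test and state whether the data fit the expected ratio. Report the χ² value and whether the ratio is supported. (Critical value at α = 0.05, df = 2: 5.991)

Total ratio parts = 16. Expected numbers out of 1611:
  red: 1611 × 9/16 = 906.1875
  sandy: 1611 × 6/16 = 604.125
  white: 1611 × 1/16 = 100.6875
χ² = Σ (O − E)² / E
  red: (904 − 906.1875)² / 906.1875 = 0.0053
  sandy: (605 − 604.125)² / 604.125 = 0.0013
  white: (102 − 100.6875)² / 100.6875 = 0.0171
χ² = 0.0053 + 0.0013 + 0.0171 = 0.0237 ≈ 0.024
Degrees of freedom = 3 − 1 = 2; critical value at α = 0.05 is 5.991.
Since 0.024 < 5.991, we fail to reject the null hypothesis — the data are consistent with the 9:6:1 ratio.

0.024; consistent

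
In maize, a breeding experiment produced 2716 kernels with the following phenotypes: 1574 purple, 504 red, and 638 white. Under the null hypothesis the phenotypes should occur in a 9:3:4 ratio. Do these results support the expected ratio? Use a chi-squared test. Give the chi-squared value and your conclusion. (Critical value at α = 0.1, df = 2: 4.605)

Under the 9:3:4 hypothesis (Σ ratio = 16, N = 2716):
  purple: 2716 × 9/16 = 1527.75
  red: 2716 × 3/16 = 509.25
  white: 2716 × 4/16 = 679
χ² = Σ (O − E)² / E
  purple: (1574 − 1527.75)² / 1527.75 = 1.4001
  red: (504 − 509.25)² / 509.25 = 0.0541
  white: (638 − 679)² / 679 = 2.4757
χ² = 1.4001 + 0.0541 + 2.4757 = 3.9299 ≈ 3.930
Degrees of freedom = 3 − 1 = 2; critical value at α = 0.1 is 4.605.
Since 3.930 < 4.605, we fail to reject the null hypothesis — the data are consistent with the 9:3:4 ratio.

3.930; consistent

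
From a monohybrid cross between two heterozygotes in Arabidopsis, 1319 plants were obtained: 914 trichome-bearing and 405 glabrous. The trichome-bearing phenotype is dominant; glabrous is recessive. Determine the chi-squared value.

For a monohybrid cross between heterozygotes with complete dominance, the expected phenotypic ratio is 3:1.
Expected counts for N = 1319 under a 3:1 ratio (total parts = 4):
  trichome-bearing: 1319 × 3/4 = 989.25
  glabrous: 1319 × 1/4 = 329.75
χ² = Σ (O − E)² / E
  trichome-bearing: (914 − 989.25)² / 989.25 = 5.7241
  glabrous: (405 − 329.75)² / 329.75 = 17.1723
χ² = 5.7241 + 17.1723 = 22.8964 ≈ 22.896

22.896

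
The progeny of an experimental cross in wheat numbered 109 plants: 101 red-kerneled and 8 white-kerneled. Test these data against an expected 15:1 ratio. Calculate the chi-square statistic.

0.221

Total ratio parts = 16. Expected numbers out of 109:
  red-kerneled: 109 × 15/16 = 102.1875
  white-kerneled: 109 × 1/16 = 6.8125
χ² = Σ (O − E)² / E
  red-kerneled: (101 − 102.1875)² / 102.1875 = 0.0138
  white-kerneled: (8 − 6.8125)² / 6.8125 = 0.2070
χ² = 0.0138 + 0.2070 = 0.2208 ≈ 0.221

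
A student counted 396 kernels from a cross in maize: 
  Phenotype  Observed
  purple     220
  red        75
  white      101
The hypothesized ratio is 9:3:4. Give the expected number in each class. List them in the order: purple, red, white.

Under the 9:3:4 hypothesis (Σ ratio = 16, N = 396):
  purple: 396 × 9/16 = 222.75
  red: 396 × 3/16 = 74.25
  white: 396 × 4/16 = 99

222.75, 74.25, 99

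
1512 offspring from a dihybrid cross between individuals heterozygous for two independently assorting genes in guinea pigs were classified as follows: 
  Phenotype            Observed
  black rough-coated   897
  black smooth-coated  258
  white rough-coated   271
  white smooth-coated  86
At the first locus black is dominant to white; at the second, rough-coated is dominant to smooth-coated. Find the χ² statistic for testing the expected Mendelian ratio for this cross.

A dihybrid F₂ with independent assortment and complete dominance at both loci gives a 9:3:3:1 phenotypic ratio.
Total ratio parts = 16. Expected numbers out of 1512:
  black rough-coated: 1512 × 9/16 = 850.5
  black smooth-coated: 1512 × 3/16 = 283.5
  white rough-coated: 1512 × 3/16 = 283.5
  white smooth-coated: 1512 × 1/16 = 94.5
χ² = Σ (O − E)² / E
  black rough-coated: (897 − 850.5)² / 850.5 = 2.5423
  black smooth-coated: (258 − 283.5)² / 283.5 = 2.2937
  white rough-coated: (271 − 283.5)² / 283.5 = 0.5511
  white smooth-coated: (86 − 94.5)² / 94.5 = 0.7646
χ² = 2.5423 + 2.2937 + 0.5511 + 0.7646 = 6.1517 ≈ 6.152

6.152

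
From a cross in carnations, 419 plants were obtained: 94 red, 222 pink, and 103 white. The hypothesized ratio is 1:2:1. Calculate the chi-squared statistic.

Total ratio parts = 4. Expected numbers out of 419:
  red: 419 × 1/4 = 104.75
  pink: 419 × 2/4 = 209.5
  white: 419 × 1/4 = 104.75
χ² = Σ (O − E)² / E
  red: (94 − 104.75)² / 104.75 = 1.1032
  pink: (222 − 209.5)² / 209.5 = 0.7458
  white: (103 − 104.75)² / 104.75 = 0.0292
χ² = 1.1032 + 0.7458 + 0.0292 = 1.8782 ≈ 1.878

1.878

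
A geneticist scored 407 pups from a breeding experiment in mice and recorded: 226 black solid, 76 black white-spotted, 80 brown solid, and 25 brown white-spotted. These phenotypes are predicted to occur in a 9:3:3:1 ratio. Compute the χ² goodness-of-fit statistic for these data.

0.225

Under the 9:3:3:1 hypothesis (Σ ratio = 16, N = 407):
  black solid: 407 × 9/16 = 228.9375
  black white-spotted: 407 × 3/16 = 76.3125
  brown solid: 407 × 3/16 = 76.3125
  brown white-spotted: 407 × 1/16 = 25.4375
χ² = Σ (O − E)² / E
  black solid: (226 − 228.9375)² / 228.9375 = 0.0377
  black white-spotted: (76 − 76.3125)² / 76.3125 = 0.0013
  brown solid: (80 − 76.3125)² / 76.3125 = 0.1782
  brown white-spotted: (25 − 25.4375)² / 25.4375 = 0.0075
χ² = 0.0377 + 0.0013 + 0.1782 + 0.0075 = 0.2247 ≈ 0.225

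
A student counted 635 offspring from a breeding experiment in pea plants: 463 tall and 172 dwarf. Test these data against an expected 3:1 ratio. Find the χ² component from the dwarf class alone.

1.106

Expected counts for N = 635 under a 3:1 ratio (total parts = 4):
  tall: 635 × 3/4 = 476.25
  dwarf: 635 × 1/4 = 158.75
Contribution of dwarf: (172 − 158.75)² / 158.75 = 1.1059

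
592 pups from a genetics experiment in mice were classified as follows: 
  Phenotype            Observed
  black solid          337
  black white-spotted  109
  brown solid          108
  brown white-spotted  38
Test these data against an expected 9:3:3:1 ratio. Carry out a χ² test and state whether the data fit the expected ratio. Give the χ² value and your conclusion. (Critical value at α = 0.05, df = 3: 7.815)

Expected counts for N = 592 under a 9:3:3:1 ratio (total parts = 16):
  black solid: 592 × 9/16 = 333
  black white-spotted: 592 × 3/16 = 111
  brown solid: 592 × 3/16 = 111
  brown white-spotted: 592 × 1/16 = 37
χ² = Σ (O − E)² / E
  black solid: (337 − 333)² / 333 = 0.0480
  black white-spotted: (109 − 111)² / 111 = 0.0360
  brown solid: (108 − 111)² / 111 = 0.0811
  brown white-spotted: (38 − 37)² / 37 = 0.0270
χ² = 0.0480 + 0.0360 + 0.0811 + 0.0270 = 0.1921 ≈ 0.192
Degrees of freedom = 4 − 1 = 3; critical value at α = 0.05 is 7.815.
Since 0.192 < 7.815, we fail to reject the null hypothesis — the data are consistent with the 9:3:3:1 ratio.

0.192; consistent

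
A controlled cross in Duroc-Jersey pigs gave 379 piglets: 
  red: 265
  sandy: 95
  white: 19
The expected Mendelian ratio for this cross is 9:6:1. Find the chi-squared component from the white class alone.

0.928

Expected counts for N = 379 under a 9:6:1 ratio (total parts = 16):
  red: 379 × 9/16 = 213.1875
  sandy: 379 × 6/16 = 142.125
  white: 379 × 1/16 = 23.6875
Contribution of white: (19 − 23.6875)² / 23.6875 = 0.9276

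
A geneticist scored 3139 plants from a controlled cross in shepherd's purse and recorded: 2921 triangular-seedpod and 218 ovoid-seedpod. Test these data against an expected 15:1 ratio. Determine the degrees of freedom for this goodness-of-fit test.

A goodness-of-fit test with 2 phenotype classes has df = 2 − 1 = 1.

1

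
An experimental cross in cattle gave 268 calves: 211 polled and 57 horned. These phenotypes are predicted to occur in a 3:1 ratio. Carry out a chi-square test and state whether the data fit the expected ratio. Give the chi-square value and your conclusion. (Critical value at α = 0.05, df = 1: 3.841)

1.990; consistent

The 3:1 ratio has 4 parts, so with N = 268 the expected counts are:
  polled: 268 × 3/4 = 201
  horned: 268 × 1/4 = 67
χ² = Σ (O − E)² / E
  polled: (211 − 201)² / 201 = 0.4975
  horned: (57 − 67)² / 67 = 1.4925
χ² = 0.4975 + 1.4925 = 1.990
Degrees of freedom = 2 − 1 = 1; critical value at α = 0.05 is 3.841.
Since 1.990 < 3.841, we fail to reject the null hypothesis — the data are consistent with the 3:1 ratio.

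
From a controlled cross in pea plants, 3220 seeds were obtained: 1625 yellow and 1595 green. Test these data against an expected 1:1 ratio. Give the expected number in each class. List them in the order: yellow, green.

Total ratio parts = 2. Expected numbers out of 3220:
  yellow: 3220 × 1/2 = 1610
  green: 3220 × 1/2 = 1610

1610, 1610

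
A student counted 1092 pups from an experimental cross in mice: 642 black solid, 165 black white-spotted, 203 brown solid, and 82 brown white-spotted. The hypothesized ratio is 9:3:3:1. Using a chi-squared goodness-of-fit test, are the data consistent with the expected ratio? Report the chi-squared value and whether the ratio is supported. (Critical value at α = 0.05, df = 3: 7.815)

11.756; not consistent

Under the 9:3:3:1 hypothesis (Σ ratio = 16, N = 1092):
  black solid: 1092 × 9/16 = 614.25
  black white-spotted: 1092 × 3/16 = 204.75
  brown solid: 1092 × 3/16 = 204.75
  brown white-spotted: 1092 × 1/16 = 68.25
χ² = Σ (O − E)² / E
  black solid: (642 − 614.25)² / 614.25 = 1.2537
  black white-spotted: (165 − 204.75)² / 204.75 = 7.7170
  brown solid: (203 − 204.75)² / 204.75 = 0.0150
  brown white-spotted: (82 − 68.25)² / 68.25 = 2.7701
χ² = 1.2537 + 7.7170 + 0.0150 + 2.7701 = 11.7558 ≈ 11.756
Degrees of freedom = 4 − 1 = 3; critical value at α = 0.05 is 7.815.
Since 11.756 > 7.815, we reject the null hypothesis — the data do not fit the 9:3:3:1 ratio.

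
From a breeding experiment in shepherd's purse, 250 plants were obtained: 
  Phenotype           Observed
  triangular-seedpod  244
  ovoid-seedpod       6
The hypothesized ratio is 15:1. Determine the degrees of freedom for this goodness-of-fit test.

1

A goodness-of-fit test with 2 phenotype classes has df = 2 − 1 = 1.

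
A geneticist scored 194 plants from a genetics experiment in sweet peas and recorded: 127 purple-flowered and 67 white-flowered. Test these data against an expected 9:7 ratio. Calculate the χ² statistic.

6.693

The 9:7 ratio has 16 parts, so with N = 194 the expected counts are:
  purple-flowered: 194 × 9/16 = 109.125
  white-flowered: 194 × 7/16 = 84.875
χ² = Σ (O − E)² / E
  purple-flowered: (127 − 109.125)² / 109.125 = 2.9280
  white-flowered: (67 − 84.875)² / 84.875 = 3.7645
χ² = 2.9280 + 3.7645 = 6.6925 ≈ 6.693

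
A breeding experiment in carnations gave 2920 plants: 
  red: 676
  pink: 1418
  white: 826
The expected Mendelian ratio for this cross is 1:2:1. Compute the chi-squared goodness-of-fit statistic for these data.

17.827

The 1:2:1 ratio has 4 parts, so with N = 2920 the expected counts are:
  red: 2920 × 1/4 = 730
  pink: 2920 × 2/4 = 1460
  white: 2920 × 1/4 = 730
χ² = Σ (O − E)² / E
  red: (676 − 730)² / 730 = 3.9945
  pink: (1418 − 1460)² / 1460 = 1.2082
  white: (826 − 730)² / 730 = 12.6247
χ² = 3.9945 + 1.2082 + 12.6247 = 17.8274 ≈ 17.827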